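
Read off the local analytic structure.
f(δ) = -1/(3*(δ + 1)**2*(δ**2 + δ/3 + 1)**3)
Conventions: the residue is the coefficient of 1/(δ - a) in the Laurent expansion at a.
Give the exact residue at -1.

At the order-2 pole -1 set g(δ) = (δ - (-1))^2*f(δ) = -1/(3*(δ**2 + δ/3 + 1)**3).
Order-2 pole: residue = g'(a); g'(-1) = -27/125, so the residue is -27/125.

The residue is -27/125.


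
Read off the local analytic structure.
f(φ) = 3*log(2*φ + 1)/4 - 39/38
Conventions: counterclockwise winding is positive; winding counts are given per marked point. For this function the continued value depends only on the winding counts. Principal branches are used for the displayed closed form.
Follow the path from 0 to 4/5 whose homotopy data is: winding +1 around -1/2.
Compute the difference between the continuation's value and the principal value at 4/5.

Continued minus principal equals (3/2)*pi*i.

The rational part is single-valued and drops out of the difference; each branch term changes only by its own monodromy.
(3/4)*log(1 - φ/(-1/2)): each positive loop around -1/2 adds 2*pi*i to the log, so winding +1 contributes (3/4)*(1)*2*pi*i = (3/2)*pi*i.
Summing the contributions at φ = 4/5 gives (3/2)*pi*i.


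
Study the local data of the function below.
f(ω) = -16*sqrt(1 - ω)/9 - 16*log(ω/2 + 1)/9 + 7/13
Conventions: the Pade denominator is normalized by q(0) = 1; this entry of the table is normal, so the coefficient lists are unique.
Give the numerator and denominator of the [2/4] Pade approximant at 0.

Taylor coefficients needed (expand at 0): a_0 = -145/117, a_1 = 0, a_2 = 4/9, a_3 = 1/27, a_4 = 7/72, a_5 = 3/80, a_6 = 71/1728.
Write the denominator as Q(ω) = 1 + q1*ω + q2*ω^2 + q3*ω^3 + q4*ω^4. Requiring Q*f - P = O(ω^7) with deg P <= 2 kills the coefficients of ω^3..ω^6 in Q*f:
  ω^3: a_3 + q1*a_2 + q2*a_1 + q3*a_0 = 0, i.e. 1/27 + (4/9)*q1 + (0)*q2 + (-145/117)*q3 = 0.
  ω^4: a_4 + q1*a_3 + q2*a_2 + q3*a_1 + q4*a_0 = 0, i.e. 7/72 + (1/27)*q1 + (4/9)*q2 + (0)*q3 + (-145/117)*q4 = 0.
  ω^5: a_5 + q1*a_4 + q2*a_3 + q3*a_2 + q4*a_1 = 0, i.e. 3/80 + (7/72)*q1 + (1/27)*q2 + (4/9)*q3 + (0)*q4 = 0.
  ω^6: a_6 + q1*a_5 + q2*a_4 + q3*a_3 + q4*a_2 = 0, i.e. 71/1728 + (3/80)*q1 + (7/72)*q2 + (1/27)*q3 + (4/9)*q4 = 0.
Solving this linear system: q1 = -59898841/373594974, q2 = -129650369/498126632, q3 = -25790141/933987435, q4 = -441220637/22415698440.
The numerator is Q*f truncated at degree 2: P0 = a_0 = -145/117; P1 = a_1 + q1*a_0 = 8685331945/43710611958; P2 = a_2 + q1*a_1 + q2*a_0 = 44701888369/58280815944.

The Pade approximant has numerator coefficients [-145/117, 8685331945/43710611958, 44701888369/58280815944]; denominator coefficients [1, -59898841/373594974, -129650369/498126632, -25790141/933987435, -441220637/22415698440].


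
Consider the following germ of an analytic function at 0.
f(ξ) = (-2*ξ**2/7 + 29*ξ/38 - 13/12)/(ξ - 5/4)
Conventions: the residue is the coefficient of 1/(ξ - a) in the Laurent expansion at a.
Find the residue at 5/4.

The residue is -919/1596.

At the order-1 pole 5/4 set g(ξ) = (ξ - (5/4))*f(ξ) = -2*ξ**2/7 + 29*ξ/38 - 13/12.
Simple pole: residue = g(a) at a = 5/4, which is -919/1596.


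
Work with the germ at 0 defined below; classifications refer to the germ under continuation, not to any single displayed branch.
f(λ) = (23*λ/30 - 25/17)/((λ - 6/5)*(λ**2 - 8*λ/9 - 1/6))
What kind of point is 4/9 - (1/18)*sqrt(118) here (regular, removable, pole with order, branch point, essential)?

The point is a pole of order 1.

The denominator factor λ**2 - 8*λ/9 - 1/6 vanishes at 4/9 - (1/18)*sqrt(118) and appears to the power 1; the numerator there equals -2593/2295 - (23/540)*sqrt(118), nonzero, and no other factor vanishes.
Hence a pole whose order is the multiplicity, 1.


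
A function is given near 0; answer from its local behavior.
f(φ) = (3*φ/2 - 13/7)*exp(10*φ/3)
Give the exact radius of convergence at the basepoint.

The factor exp(10*φ/3) is entire and contributes no finite singular point.
The polynomial part has no poles.
No finite singular points: the Taylor series at 0 converges everywhere.

The radius of convergence is infinite.


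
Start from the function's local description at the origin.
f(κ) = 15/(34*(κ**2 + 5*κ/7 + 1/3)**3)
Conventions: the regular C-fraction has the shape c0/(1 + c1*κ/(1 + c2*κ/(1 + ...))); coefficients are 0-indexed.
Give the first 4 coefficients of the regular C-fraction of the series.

The regular C-fraction coefficients are [405/34, 45/7, -124/35, 6151/4340].

Taylor coefficients (expand at 0): a_0 = 405/34, a_1 = -18225/238, a_2 = 368145/1666, a_3 = -1476225/5831.
c0 = a_0 = 405/34. Peel one level at a time: if S = 1 + c*κ/S' with S'(0) = 1, then c is the κ-coefficient of S and S' = c*κ/(S - 1).
S_1 = c0/f = 1 + (45/7)*κ + (1116/49)*κ^2 + ...; c1 = 45/7.
S_2 = c1*κ/(S_1 - 1) = 1 + (-124/35)*κ + (6151/1225)*κ^2 + ...; c2 = -124/35.
S_3 = c2*κ/(S_2 - 1) = 1 + (6151/4340)*κ + ...; c3 = 6151/4340.


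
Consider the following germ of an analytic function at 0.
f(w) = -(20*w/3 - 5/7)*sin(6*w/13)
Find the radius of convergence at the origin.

The radius of convergence is infinite.

The factor -sin(6*w/13) is entire and contributes no finite singular point.
The polynomial part has no poles.
No finite singular points: the Taylor series at 0 converges everywhere.


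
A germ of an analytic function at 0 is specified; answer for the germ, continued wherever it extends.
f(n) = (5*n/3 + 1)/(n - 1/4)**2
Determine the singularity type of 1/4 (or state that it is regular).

The point is a pole of order 2.

The denominator factor n - 1/4 vanishes at 1/4 and appears to the power 2; the numerator there equals 17/12, nonzero, and no other factor vanishes.
Hence a pole whose order is the multiplicity, 2.


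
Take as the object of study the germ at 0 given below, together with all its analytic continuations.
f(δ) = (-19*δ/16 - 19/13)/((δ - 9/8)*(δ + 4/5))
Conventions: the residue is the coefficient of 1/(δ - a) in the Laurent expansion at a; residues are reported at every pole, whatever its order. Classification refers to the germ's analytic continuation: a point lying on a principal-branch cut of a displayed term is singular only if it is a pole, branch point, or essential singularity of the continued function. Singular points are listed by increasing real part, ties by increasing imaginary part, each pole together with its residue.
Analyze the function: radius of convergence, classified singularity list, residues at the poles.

Denominator factor (δ - 9/8): pole of order 1 at 9/8, modulus 9/8.
Denominator factor (δ + 4/5): pole of order 1 at -4/5, modulus 4/5.
The radius of convergence is the smallest modulus among the singular points: 4/5.
At the order-1 pole -4/5 set g(δ) = (δ - (-4/5))*f(δ) = (-19*δ/16 - 19/13)/(δ - 9/8).
Simple pole: residue = g(a) at a = -4/5, which is 38/143.
At the order-1 pole 9/8 set g(δ) = (δ - (9/8))*f(δ) = (-19*δ/16 - 19/13)/(δ + 4/5).
Simple pole: residue = g(a) at a = 9/8, which is -3325/2288.
List the singular points by increasing real part (a conjugate pair: the negative imaginary part first).

Radius of convergence at 0: 4/5.
At -4/5: a pole of order 1; residue 38/143.
At 9/8: a pole of order 1; residue -3325/2288.


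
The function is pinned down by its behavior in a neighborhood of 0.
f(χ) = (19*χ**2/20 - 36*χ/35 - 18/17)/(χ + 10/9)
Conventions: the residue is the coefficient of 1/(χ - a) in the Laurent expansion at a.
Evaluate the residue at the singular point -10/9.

The residue is 12115/9639.

At the order-1 pole -10/9 set g(χ) = (χ - (-10/9))*f(χ) = 19*χ**2/20 - 36*χ/35 - 18/17.
Simple pole: residue = g(a) at a = -10/9, which is 12115/9639.


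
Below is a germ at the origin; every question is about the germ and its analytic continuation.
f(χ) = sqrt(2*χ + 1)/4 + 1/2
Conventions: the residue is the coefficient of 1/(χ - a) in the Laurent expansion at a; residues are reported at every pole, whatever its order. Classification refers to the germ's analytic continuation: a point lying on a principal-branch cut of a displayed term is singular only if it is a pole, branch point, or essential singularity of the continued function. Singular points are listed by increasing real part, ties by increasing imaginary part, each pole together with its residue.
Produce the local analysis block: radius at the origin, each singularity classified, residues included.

Radius of convergence at 0: 1/2.
At -1/2: an algebraic (square-root) branch point.

Branch term (1/4)*sqrt(1 - χ/(-1/2)): its argument vanishes at χ = -1/2, a square-root branch point, modulus 1/2.
The radius of convergence is the smallest modulus among the singular points: 1/2.


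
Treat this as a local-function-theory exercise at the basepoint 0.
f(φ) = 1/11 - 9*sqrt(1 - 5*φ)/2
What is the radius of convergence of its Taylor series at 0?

The radius of convergence is 1/5.

Branch term (-9/2)*sqrt(1 - φ/(1/5)): its argument vanishes at φ = 1/5, a square-root branch point, modulus 1/5.
The radius of convergence is the smallest modulus among the singular points: 1/5.


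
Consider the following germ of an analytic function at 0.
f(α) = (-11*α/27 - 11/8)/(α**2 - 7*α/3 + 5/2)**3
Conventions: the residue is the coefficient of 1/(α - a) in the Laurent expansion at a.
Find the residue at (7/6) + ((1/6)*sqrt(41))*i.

The residue is ((10791/275684)*sqrt(41))*i.

The factor α**2 - 7*α/3 + 5/2 splits as (α - a)(α - a') with a = (7/6) + ((1/6)*sqrt(41))*i, a' = (7/6) - ((1/6)*sqrt(41))*i. At the order-3 pole a set g(α) = (α - a)^3*f(α) = [-11*α/27 - 11/8] / (α - a')^3.
Order-3 pole: residue = g''(a)/2; g''((7/6) + ((1/6)*sqrt(41))*i) = ((10791/137842)*sqrt(41))*i, so the residue is ((10791/275684)*sqrt(41))*i.


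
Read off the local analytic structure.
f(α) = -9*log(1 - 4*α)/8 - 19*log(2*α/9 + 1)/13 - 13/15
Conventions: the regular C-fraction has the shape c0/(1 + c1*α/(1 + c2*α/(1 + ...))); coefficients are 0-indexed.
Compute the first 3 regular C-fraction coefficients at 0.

The regular C-fraction coefficients are [-13/15, 4885/1014, -20750075/2972034].

Taylor coefficients (expand at 0): a_0 = -13/15, a_1 = 977/234, a_2 = 9515/1053.
c0 = a_0 = -13/15. Peel one level at a time: if S = 1 + c*α/S' with S'(0) = 1, then c is the α-coefficient of S and S' = c*α/(S - 1).
S_1 = c0/f = 1 + (4885/1014)*α + (103750375/3084588)*α^2 + ...; c1 = 4885/1014.
S_2 = c1*α/(S_1 - 1) = 1 + (-20750075/2972034)*α + ...; c2 = -20750075/2972034.


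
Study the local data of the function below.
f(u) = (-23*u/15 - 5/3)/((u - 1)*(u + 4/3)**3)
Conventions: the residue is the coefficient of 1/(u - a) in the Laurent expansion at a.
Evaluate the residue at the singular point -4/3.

The residue is 432/1715.

At the order-3 pole -4/3 set g(u) = (u - (-4/3))^3*f(u) = (-23*u/15 - 5/3)/(u - 1).
Order-3 pole: residue = g''(a)/2; g''(-4/3) = 864/1715, so the residue is 432/1715.


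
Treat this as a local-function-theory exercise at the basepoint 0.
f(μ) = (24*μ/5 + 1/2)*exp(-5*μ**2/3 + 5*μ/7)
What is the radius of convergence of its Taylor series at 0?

The factor exp(-5*μ**2/3 + 5*μ/7) is entire and contributes no finite singular point.
The polynomial part has no poles.
No finite singular points: the Taylor series at 0 converges everywhere.

The radius of convergence is infinite.


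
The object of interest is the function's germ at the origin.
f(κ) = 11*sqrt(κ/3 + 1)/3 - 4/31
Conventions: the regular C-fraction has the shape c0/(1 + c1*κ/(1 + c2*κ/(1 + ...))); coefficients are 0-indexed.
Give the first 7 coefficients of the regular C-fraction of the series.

Taylor coefficients (expand at 0): a_0 = 329/93, a_1 = 11/18, a_2 = -11/216, a_3 = 11/1296, a_4 = -55/31104, a_5 = 77/186624, a_6 = -77/746496.
c0 = a_0 = 329/93. Peel one level at a time: if S = 1 + c*κ/S' with S'(0) = 1, then c is the κ-coefficient of S and S' = c*κ/(S - 1).
S_1 = c0/f = 1 + (-341/1974)*κ + (114917/2597784)*κ^2 + ...; c1 = -341/1974.
S_2 = c1*κ/(S_1 - 1) = 1 + (337/1316)*κ + (-1/144)*κ^2 + ...; c2 = 337/1316.
S_3 = c2*κ/(S_2 - 1) = 1 + (329/12132)*κ + (-556997/147185424)*κ^2 + ...; c3 = 329/12132.
S_4 = c3*κ/(S_3 - 1) = 1 + (1693/12132)*κ + (-1/144)*κ^2 + ...; c4 = 1693/12132.
S_5 = c4*κ/(S_4 - 1) = 1 + (337/6772)*κ + (-800375/137579952)*κ^2 + ...; c5 = 337/6772.
S_6 = c5*κ/(S_5 - 1) = 1 + (2375/20316)*κ + ...; c6 = 2375/20316.

The regular C-fraction coefficients are [329/93, -341/1974, 337/1316, 329/12132, 1693/12132, 337/6772, 2375/20316].


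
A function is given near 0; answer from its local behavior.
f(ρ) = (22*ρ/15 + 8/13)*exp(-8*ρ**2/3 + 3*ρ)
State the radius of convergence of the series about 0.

The radius of convergence is infinite.

The factor exp(-8*ρ**2/3 + 3*ρ) is entire and contributes no finite singular point.
The polynomial part has no poles.
No finite singular points: the Taylor series at 0 converges everywhere.


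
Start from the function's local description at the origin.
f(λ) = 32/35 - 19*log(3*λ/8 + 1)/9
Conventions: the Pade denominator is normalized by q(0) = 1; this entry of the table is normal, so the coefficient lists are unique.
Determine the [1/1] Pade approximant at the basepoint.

Taylor coefficients needed (expand at 0): a_0 = 32/35, a_1 = -19/24, a_2 = 19/128.
Write the denominator as Q(λ) = 1 + q1*λ. Requiring Q*f - P = O(λ^3) with deg P <= 1 kills the coefficients of λ^2..λ^2 in Q*f:
  λ^2: a_2 + q1*a_1 = 0, i.e. 19/128 + (-19/24)*q1 = 0.
Solving this linear system: q1 = 3/16.
The numerator is Q*f truncated at degree 1: P0 = a_0 = 32/35; P1 = a_1 + q1*a_0 = -521/840.

The Pade approximant has numerator coefficients [32/35, -521/840]; denominator coefficients [1, 3/16].


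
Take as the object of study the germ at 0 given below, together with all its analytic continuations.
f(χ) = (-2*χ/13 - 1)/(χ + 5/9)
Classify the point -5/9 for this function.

The point is a pole of order 1.

The denominator factor χ + 5/9 vanishes at -5/9 and appears to the power 1; the numerator there equals -107/117, nonzero, and no other factor vanishes.
Hence a pole whose order is the multiplicity, 1.


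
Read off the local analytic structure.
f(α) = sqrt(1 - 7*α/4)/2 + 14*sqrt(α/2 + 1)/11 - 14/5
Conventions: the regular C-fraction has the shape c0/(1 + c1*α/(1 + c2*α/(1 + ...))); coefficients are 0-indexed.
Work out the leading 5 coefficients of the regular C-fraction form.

The regular C-fraction coefficients are [-113/110, -105/904, -3293/1808, 791/592, 70717/368816].

Taylor coefficients (expand at 0): a_0 = -113/110, a_1 = -21/176, a_2 = -651/2816, a_3 = -3549/22528, a_4 = -134295/720896.
c0 = a_0 = -113/110. Peel one level at a time: if S = 1 + c*α/S' with S'(0) = 1, then c is the α-coefficient of S and S' = c*α/(S - 1).
S_1 = c0/f = 1 + (-105/904)*α + (-345765/1634432)*α^2 + ...; c1 = -105/904.
S_2 = c1*α/(S_1 - 1) = 1 + (-3293/1808)*α + (623/256)*α^2 + ...; c2 = -3293/1808.
S_3 = c2*α/(S_2 - 1) = 1 + (791/592)*α + (-7991021/31191296)*α^2 + ...; c3 = 791/592.
S_4 = c3*α/(S_3 - 1) = 1 + (70717/368816)*α + ...; c4 = 70717/368816.


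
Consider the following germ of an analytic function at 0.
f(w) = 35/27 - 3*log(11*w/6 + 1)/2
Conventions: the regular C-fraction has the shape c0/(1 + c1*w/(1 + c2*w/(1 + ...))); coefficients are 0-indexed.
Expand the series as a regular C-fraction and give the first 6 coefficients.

The regular C-fraction coefficients are [35/27, 297/140, -253/210, -385/1656, 1903/1656, 506/2595].

Taylor coefficients (expand at 0): a_0 = 35/27, a_1 = -11/4, a_2 = 121/48, a_3 = -1331/432, a_4 = 14641/3456, a_5 = -161051/25920.
c0 = a_0 = 35/27. Peel one level at a time: if S = 1 + c*w/S' with S'(0) = 1, then c is the w-coefficient of S and S' = c*w/(S - 1).
S_1 = c0/f = 1 + (297/140)*w + (25047/9800)*w^2 + ...; c1 = 297/140.
S_2 = c1*w/(S_1 - 1) = 1 + (-253/210)*w + (-121/432)*w^2 + ...; c2 = -253/210.
S_3 = c2*w/(S_2 - 1) = 1 + (-385/1656)*w + (732655/2742336)*w^2 + ...; c3 = -385/1656.
S_4 = c3*w/(S_3 - 1) = 1 + (1903/1656)*w + (-121/540)*w^2 + ...; c4 = 1903/1656.
S_5 = c4*w/(S_4 - 1) = 1 + (506/2595)*w + ...; c5 = 506/2595.


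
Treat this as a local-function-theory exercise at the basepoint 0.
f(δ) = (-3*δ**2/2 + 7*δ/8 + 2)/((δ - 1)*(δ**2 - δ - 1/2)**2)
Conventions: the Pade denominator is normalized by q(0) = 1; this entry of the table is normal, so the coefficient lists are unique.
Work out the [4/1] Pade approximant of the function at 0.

Taylor coefficients needed (expand at 0): a_0 = -8, a_1 = 41/2, a_2 = -175/2, a_3 = 561/2, a_4 = -1863/2, a_5 = 5877/2.
Write the denominator as Q(δ) = 1 + q1*δ. Requiring Q*f - P = O(δ^6) with deg P <= 4 kills the coefficients of δ^5..δ^5 in Q*f:
  δ^5: a_5 + q1*a_4 = 0, i.e. 5877/2 + (-1863/2)*q1 = 0.
Solving this linear system: q1 = 653/207.
The numerator is Q*f truncated at degree 4: P0 = a_0 = -8; P1 = a_1 + q1*a_0 = -1961/414; P2 = a_2 + q1*a_1 = -4726/207; P3 = a_3 + q1*a_2 = 926/207; P4 = a_4 + q1*a_3 = -3218/69.

The Pade approximant has numerator coefficients [-8, -1961/414, -4726/207, 926/207, -3218/69]; denominator coefficients [1, 653/207].


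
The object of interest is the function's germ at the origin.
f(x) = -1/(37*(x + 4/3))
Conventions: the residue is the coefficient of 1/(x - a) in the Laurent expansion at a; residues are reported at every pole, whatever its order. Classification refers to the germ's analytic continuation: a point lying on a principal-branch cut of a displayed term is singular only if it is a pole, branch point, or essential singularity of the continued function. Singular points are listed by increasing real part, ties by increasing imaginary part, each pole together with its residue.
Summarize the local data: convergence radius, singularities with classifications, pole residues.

Denominator factor (x + 4/3): pole of order 1 at -4/3, modulus 4/3.
The radius of convergence is the smallest modulus among the singular points: 4/3.
At the order-1 pole -4/3 set g(x) = (x - (-4/3))*f(x) = -1/37.
Simple pole: residue = g(a) at a = -4/3, which is -1/37.

Radius of convergence at 0: 4/3.
At -4/3: a pole of order 1; residue -1/37.


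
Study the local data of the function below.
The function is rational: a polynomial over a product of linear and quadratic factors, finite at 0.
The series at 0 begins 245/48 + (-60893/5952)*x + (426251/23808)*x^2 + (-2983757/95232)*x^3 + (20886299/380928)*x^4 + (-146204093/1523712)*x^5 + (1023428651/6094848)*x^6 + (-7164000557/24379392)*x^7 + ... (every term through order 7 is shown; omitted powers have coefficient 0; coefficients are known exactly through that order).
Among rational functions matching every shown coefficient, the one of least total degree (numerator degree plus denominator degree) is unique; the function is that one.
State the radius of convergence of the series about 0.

No rational of total degree below 2 reproduces all 8 coefficients; solving the [1/1] Pade equations on them gives f(x) = (35/12 - 23*x/31)/(x + 4/7), whose expansion matches every shown term.
Denominator factor (x + 4/7): pole of order 1 at -4/7, modulus 4/7.
The radius of convergence is the smallest modulus among the singular points: 4/7.

The radius of convergence is 4/7.


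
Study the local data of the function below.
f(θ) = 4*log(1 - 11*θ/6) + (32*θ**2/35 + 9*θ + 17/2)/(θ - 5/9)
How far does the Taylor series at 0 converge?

Denominator factor (θ - 5/9): pole of order 1 at 5/9, modulus 5/9.
Branch term (4)*log(1 - θ/(6/11)): its argument vanishes at θ = 6/11, a logarithmic branch point, modulus 6/11.
The radius of convergence is the smallest modulus among the singular points: 6/11.

The radius of convergence is 6/11.


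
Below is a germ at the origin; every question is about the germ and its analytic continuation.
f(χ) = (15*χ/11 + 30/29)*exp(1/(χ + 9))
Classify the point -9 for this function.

The exponent 1/(χ - (-9)) has a pole at -9, so exp(1/(χ - (-9))) takes every nonzero value near it: an essential singularity (not a pole of any order).

The point is an essential singularity.


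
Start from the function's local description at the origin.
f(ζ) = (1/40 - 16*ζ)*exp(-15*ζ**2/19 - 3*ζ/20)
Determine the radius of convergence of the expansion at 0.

The factor exp(-15*ζ**2/19 - 3*ζ/20) is entire and contributes no finite singular point.
The polynomial part has no poles.
No finite singular points: the Taylor series at 0 converges everywhere.

The radius of convergence is infinite.


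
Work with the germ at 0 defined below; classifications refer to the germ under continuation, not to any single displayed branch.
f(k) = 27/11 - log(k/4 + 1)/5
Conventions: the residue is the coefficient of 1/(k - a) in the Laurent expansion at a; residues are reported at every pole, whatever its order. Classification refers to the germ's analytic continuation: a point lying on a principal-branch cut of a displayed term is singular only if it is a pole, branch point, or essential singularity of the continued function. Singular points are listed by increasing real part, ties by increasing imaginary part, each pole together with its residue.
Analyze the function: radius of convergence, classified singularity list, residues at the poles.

Branch term (-1/5)*log(1 - k/(-4)): its argument vanishes at k = -4, a logarithmic branch point, modulus 4.
The radius of convergence is the smallest modulus among the singular points: 4.

Radius of convergence at 0: 4.
At -4: a logarithmic branch point.


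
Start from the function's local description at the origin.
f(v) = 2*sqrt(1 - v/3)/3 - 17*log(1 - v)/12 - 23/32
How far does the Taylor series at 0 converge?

The radius of convergence is 1.

Branch term (2/3)*sqrt(1 - v/(3)): its argument vanishes at v = 3, a square-root branch point, modulus 3.
Branch term (-17/12)*log(1 - v/(1)): its argument vanishes at v = 1, a logarithmic branch point, modulus 1.
The radius of convergence is the smallest modulus among the singular points: 1.


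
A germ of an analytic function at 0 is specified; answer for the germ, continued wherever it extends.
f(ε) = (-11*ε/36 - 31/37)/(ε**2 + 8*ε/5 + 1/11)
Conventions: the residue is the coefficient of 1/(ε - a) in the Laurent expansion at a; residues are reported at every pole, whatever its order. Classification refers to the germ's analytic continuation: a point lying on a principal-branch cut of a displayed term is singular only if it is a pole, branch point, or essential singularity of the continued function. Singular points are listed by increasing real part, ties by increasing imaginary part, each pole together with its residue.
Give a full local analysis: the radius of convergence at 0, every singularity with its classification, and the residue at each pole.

Denominator factor (ε**2 + 8*ε/5 + 1/11): discriminant 604/275, real irrational roots -4/5 + (1/55)*sqrt(1661) and -4/5 - (1/55)*sqrt(1661); poles of order 1, moduli 4/5 - (1/55)*sqrt(1661) and 4/5 + (1/55)*sqrt(1661).
The radius of convergence is the smallest modulus among the singular points: 4/5 - (1/55)*sqrt(1661).
The factor ε**2 + 8*ε/5 + 1/11 splits as (ε - a)(ε - a') with a = -4/5 - (1/55)*sqrt(1661), a' = -4/5 + (1/55)*sqrt(1661). At the order-1 pole a set g(ε) = (ε - a)*f(ε) = [-11*ε/36 - 31/37] / (ε - a').
Simple pole: residue = g(a) at a = -4/5 - (1/55)*sqrt(1661), which is -11/72 + (494/50283)*sqrt(1661).
The factor ε**2 + 8*ε/5 + 1/11 splits as (ε - a)(ε - a') with a = -4/5 + (1/55)*sqrt(1661), a' = -4/5 - (1/55)*sqrt(1661). At the order-1 pole a set g(ε) = (ε - a)*f(ε) = [-11*ε/36 - 31/37] / (ε - a').
Simple pole: residue = g(a) at a = -4/5 + (1/55)*sqrt(1661), which is -11/72 - (494/50283)*sqrt(1661).
List the singular points by increasing real part (a conjugate pair: the negative imaginary part first).

Radius of convergence at 0: 4/5 - (1/55)*sqrt(1661).
At -4/5 - (1/55)*sqrt(1661): a pole of order 1; residue -11/72 + (494/50283)*sqrt(1661).
At -4/5 + (1/55)*sqrt(1661): a pole of order 1; residue -11/72 - (494/50283)*sqrt(1661).


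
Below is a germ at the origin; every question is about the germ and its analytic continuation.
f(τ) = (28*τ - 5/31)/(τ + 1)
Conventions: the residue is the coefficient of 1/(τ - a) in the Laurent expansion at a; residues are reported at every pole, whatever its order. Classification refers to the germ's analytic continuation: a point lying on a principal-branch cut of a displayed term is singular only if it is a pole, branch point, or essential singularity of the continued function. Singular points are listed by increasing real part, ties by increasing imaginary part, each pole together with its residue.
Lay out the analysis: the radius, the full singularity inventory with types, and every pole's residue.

Radius of convergence at 0: 1.
At -1: a pole of order 1; residue -873/31.

Denominator factor (τ + 1): pole of order 1 at -1, modulus 1.
The radius of convergence is the smallest modulus among the singular points: 1.
At the order-1 pole -1 set g(τ) = (τ - (-1))*f(τ) = 28*τ - 5/31.
Simple pole: residue = g(a) at a = -1, which is -873/31.


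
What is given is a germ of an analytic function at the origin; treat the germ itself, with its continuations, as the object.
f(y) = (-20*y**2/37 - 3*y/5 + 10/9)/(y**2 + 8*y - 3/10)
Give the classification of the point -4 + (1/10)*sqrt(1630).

The point is a pole of order 1.

The denominator factor y**2 + 8*y - 3/10 vanishes at -4 + (1/10)*sqrt(1630) and appears to the power 1; the numerator there equals -23224/1665 + (689/1850)*sqrt(1630), nonzero, and no other factor vanishes.
Hence a pole whose order is the multiplicity, 1.


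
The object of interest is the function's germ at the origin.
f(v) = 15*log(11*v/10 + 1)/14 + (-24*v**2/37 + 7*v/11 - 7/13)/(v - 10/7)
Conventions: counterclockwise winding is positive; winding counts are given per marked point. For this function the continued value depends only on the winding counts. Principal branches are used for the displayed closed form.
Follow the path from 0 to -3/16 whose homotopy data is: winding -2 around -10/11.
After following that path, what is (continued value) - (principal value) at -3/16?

Continued minus principal equals -(30/7)*pi*i.

The rational part is single-valued and drops out of the difference; each branch term changes only by its own monodromy.
(15/14)*log(1 - v/(-10/11)): each positive loop around -10/11 adds 2*pi*i to the log, so winding -2 contributes (15/14)*(-2)*2*pi*i = -(30/7)*pi*i.
Summing the contributions at v = -3/16 gives -(30/7)*pi*i.


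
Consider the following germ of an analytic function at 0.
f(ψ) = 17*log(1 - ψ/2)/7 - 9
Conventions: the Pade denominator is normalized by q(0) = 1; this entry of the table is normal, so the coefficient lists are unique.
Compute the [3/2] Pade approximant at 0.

Taylor coefficients needed (expand at 0): a_0 = -9, a_1 = -17/14, a_2 = -17/56, a_3 = -17/168, a_4 = -17/448, a_5 = -17/1120.
Write the denominator as Q(ψ) = 1 + q1*ψ + q2*ψ^2. Requiring Q*f - P = O(ψ^6) with deg P <= 3 kills the coefficients of ψ^4..ψ^5 in Q*f:
  ψ^4: a_4 + q1*a_3 + q2*a_2 = 0, i.e. -17/448 + (-17/168)*q1 + (-17/56)*q2 = 0.
  ψ^5: a_5 + q1*a_4 + q2*a_3 = 0, i.e. -17/1120 + (-17/448)*q1 + (-17/168)*q2 = 0.
Solving this linear system: q1 = -3/5, q2 = 3/40.
The numerator is Q*f truncated at degree 3: P0 = a_0 = -9; P1 = a_1 + q1*a_0 = 293/70; P2 = a_2 + q1*a_1 + q2*a_0 = -1/4; P3 = a_3 + q1*a_2 + q2*a_1 = -17/1680.

The Pade approximant has numerator coefficients [-9, 293/70, -1/4, -17/1680]; denominator coefficients [1, -3/5, 3/40].


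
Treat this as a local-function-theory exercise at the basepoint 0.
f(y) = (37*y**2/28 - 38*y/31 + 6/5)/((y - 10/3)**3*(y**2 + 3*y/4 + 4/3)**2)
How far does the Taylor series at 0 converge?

The radius of convergence is (2/3)*sqrt(3).

Denominator factor (y - 10/3)^3: pole of order 3 at 10/3, modulus 10/3.
Denominator factor (y**2 + 3*y/4 + 4/3)^2: discriminant -229/48, complex-conjugate roots (-3/8) + ((1/24)*sqrt(687))*i and (-3/8) - ((1/24)*sqrt(687))*i; poles of order 2, moduli (2/3)*sqrt(3) and (2/3)*sqrt(3).
The radius of convergence is the smallest modulus among the singular points: (2/3)*sqrt(3).


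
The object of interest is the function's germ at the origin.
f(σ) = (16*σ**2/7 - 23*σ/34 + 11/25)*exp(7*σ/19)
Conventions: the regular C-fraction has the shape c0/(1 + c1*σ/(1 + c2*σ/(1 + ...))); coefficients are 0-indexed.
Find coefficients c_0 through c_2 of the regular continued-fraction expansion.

Taylor coefficients (expand at 0): a_0 = 11/25, a_1 = -8307/16150, a_2 = 2219208/1073975.
c0 = a_0 = 11/25. Peel one level at a time: if S = 1 + c*σ/S' with S'(0) = 1, then c is the σ-coefficient of S and S' = c*σ/(S - 1).
S_1 = c0/f = 1 + (8307/7106)*σ + (-1176923841/353466652)*σ^2 + ...; c1 = 8307/7106.
S_2 = c1*σ/(S_1 - 1) = 1 + (392307947/137735598)*σ + ...; c2 = 392307947/137735598.

The regular C-fraction coefficients are [11/25, 8307/7106, 392307947/137735598].


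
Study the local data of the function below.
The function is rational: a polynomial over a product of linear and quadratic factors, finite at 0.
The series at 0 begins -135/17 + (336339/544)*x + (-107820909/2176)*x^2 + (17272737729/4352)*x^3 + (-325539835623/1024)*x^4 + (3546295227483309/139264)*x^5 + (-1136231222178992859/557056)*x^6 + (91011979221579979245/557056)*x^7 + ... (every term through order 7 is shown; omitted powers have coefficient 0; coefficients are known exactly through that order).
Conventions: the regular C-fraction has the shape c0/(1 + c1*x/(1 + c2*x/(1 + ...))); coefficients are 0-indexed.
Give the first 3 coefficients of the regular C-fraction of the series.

The regular C-fraction coefficients are [-135/17, 12457/160, 4557831/1993120].

Taylor coefficients (read off): a_0 = -135/17, a_1 = 336339/544, a_2 = -107820909/2176.
c0 = a_0 = -135/17. Peel one level at a time: if S = 1 + c*x/S' with S'(0) = 1, then c is the x-coefficient of S and S' = c*x/(S - 1).
S_1 = c0/f = 1 + (12457/160)*x + (-4557831/25600)*x^2 + ...; c1 = 12457/160.
S_2 = c1*x/(S_1 - 1) = 1 + (4557831/1993120)*x + ...; c2 = 4557831/1993120.


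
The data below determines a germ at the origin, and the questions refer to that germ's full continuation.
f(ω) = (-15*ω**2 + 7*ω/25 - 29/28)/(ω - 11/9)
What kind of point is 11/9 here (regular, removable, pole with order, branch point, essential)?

The point is a pole of order 1.

The denominator factor ω - 11/9 vanishes at 11/9 and appears to the power 1; the numerator there equals -436607/18900, nonzero, and no other factor vanishes.
Hence a pole whose order is the multiplicity, 1.


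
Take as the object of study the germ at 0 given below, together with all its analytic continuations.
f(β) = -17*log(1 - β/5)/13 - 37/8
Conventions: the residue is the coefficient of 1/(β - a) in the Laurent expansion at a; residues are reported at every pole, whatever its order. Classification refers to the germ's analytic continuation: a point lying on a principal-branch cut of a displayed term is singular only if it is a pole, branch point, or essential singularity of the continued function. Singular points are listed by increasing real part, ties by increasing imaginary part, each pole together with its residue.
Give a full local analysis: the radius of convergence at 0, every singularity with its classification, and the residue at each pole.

Radius of convergence at 0: 5.
At 5: a logarithmic branch point.

Branch term (-17/13)*log(1 - β/(5)): its argument vanishes at β = 5, a logarithmic branch point, modulus 5.
The radius of convergence is the smallest modulus among the singular points: 5.


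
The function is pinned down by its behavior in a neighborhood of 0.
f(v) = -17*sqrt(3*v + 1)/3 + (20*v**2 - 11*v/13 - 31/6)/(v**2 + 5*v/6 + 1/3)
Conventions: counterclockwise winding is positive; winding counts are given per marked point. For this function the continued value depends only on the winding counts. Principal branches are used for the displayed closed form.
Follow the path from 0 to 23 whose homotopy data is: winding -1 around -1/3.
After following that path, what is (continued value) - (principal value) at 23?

Continued minus principal equals (34/3)*sqrt(70).

The rational part is single-valued and drops out of the difference; each branch term changes only by its own monodromy.
(-17/3)*sqrt(1 - v/(-1/3)): winding -1 is odd, the square root flips sign, contributing -2*(-17/3)*sqrt(1 - (23)/(-1/3)) = -2*(-17/3)*sqrt(70) = (34/3)*sqrt(70).
Summing the contributions at v = 23 gives (34/3)*sqrt(70).


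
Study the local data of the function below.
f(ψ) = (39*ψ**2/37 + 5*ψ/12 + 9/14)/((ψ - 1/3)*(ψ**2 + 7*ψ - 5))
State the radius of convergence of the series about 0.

The radius of convergence is 1/3.

Denominator factor (ψ - 1/3): pole of order 1 at 1/3, modulus 1/3.
Denominator factor (ψ**2 + 7*ψ - 5): discriminant 69, real irrational roots -7/2 + (1/2)*sqrt(69) and -7/2 - (1/2)*sqrt(69); poles of order 1, moduli -7/2 + (1/2)*sqrt(69) and 7/2 + (1/2)*sqrt(69).
The radius of convergence is the smallest modulus among the singular points: 1/3.


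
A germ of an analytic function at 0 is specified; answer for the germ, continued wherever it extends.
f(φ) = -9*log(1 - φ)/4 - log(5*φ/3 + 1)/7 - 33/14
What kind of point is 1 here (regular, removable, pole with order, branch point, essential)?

The point is a logarithmic branch point.

The term (-9/4)*log(1 - φ/(1)) has argument 1 - 1/(1) = 0 at 1: a logarithmic (infinitely-sheeted) branch point; the remaining terms are analytic or single-valued there.


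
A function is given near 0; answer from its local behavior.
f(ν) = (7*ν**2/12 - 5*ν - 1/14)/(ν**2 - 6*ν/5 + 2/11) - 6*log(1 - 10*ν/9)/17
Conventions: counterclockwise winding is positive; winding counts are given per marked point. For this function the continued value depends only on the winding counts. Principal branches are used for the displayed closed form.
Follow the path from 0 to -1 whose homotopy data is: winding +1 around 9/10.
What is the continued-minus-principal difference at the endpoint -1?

The rational part is single-valued and drops out of the difference; each branch term changes only by its own monodromy.
(-6/17)*log(1 - ν/(9/10)): each positive loop around 9/10 adds 2*pi*i to the log, so winding +1 contributes (-6/17)*(1)*2*pi*i = -(12/17)*pi*i.
Summing the contributions at ν = -1 gives -(12/17)*pi*i.

Continued minus principal equals -(12/17)*pi*i.


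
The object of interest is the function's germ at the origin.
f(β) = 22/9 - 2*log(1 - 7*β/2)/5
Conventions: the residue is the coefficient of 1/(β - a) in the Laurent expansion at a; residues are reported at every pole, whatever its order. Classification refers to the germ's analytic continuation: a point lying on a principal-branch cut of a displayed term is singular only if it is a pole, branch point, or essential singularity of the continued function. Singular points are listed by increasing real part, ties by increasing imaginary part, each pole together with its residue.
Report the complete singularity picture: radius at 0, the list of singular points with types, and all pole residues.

Branch term (-2/5)*log(1 - β/(2/7)): its argument vanishes at β = 2/7, a logarithmic branch point, modulus 2/7.
The radius of convergence is the smallest modulus among the singular points: 2/7.

Radius of convergence at 0: 2/7.
At 2/7: a logarithmic branch point.


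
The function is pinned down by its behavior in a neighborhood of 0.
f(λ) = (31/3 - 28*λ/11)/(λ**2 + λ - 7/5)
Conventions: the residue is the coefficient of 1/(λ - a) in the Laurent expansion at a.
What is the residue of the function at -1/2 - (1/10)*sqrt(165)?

The factor λ**2 + λ - 7/5 splits as (λ - a)(λ - a') with a = -1/2 - (1/10)*sqrt(165), a' = -1/2 + (1/10)*sqrt(165). At the order-1 pole a set g(λ) = (λ - a)*f(λ) = [31/3 - 28*λ/11] / (λ - a').
Simple pole: residue = g(a) at a = -1/2 - (1/10)*sqrt(165), which is -14/11 - (383/1089)*sqrt(165).

The residue is -14/11 - (383/1089)*sqrt(165).


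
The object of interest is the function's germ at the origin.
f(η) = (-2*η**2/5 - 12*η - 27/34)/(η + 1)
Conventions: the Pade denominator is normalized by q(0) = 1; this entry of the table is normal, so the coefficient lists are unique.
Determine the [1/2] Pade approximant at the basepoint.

The Pade approximant has numerator coefficients [-27/34, -515793/43078]; denominator coefficients [1, 3674/3801, -1837/57015].

Taylor coefficients needed (expand at 0): a_0 = -27/34, a_1 = -381/34, a_2 = 1837/170, a_3 = -1837/170.
Write the denominator as Q(η) = 1 + q1*η + q2*η^2. Requiring Q*f - P = O(η^4) with deg P <= 1 kills the coefficients of η^2..η^3 in Q*f:
  η^2: a_2 + q1*a_1 + q2*a_0 = 0, i.e. 1837/170 + (-381/34)*q1 + (-27/34)*q2 = 0.
  η^3: a_3 + q1*a_2 + q2*a_1 = 0, i.e. -1837/170 + (1837/170)*q1 + (-381/34)*q2 = 0.
Solving this linear system: q1 = 3674/3801, q2 = -1837/57015.
The numerator is Q*f truncated at degree 1: P0 = a_0 = -27/34; P1 = a_1 + q1*a_0 = -515793/43078.


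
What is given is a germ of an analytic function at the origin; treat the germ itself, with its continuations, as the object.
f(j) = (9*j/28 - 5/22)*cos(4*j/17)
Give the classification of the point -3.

There is no denominator, hence no pole anywhere.
The factor cos(4*j/17) is entire.
So the germ continues analytically to -3.

The point is a regular point.


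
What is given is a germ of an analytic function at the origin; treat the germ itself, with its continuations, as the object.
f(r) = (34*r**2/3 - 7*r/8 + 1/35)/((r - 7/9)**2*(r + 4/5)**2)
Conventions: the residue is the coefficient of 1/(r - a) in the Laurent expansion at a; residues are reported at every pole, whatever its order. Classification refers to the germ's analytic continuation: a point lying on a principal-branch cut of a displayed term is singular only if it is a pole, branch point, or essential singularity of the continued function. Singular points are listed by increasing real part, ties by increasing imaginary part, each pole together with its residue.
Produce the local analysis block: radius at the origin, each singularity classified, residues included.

Radius of convergence at 0: 7/9.
At -4/5: a pole of order 2; residue -71580375/20043016.
At 7/9: a pole of order 2; residue 71580375/20043016.

Denominator factor (r + 4/5)^2: pole of order 2 at -4/5, modulus 4/5.
Denominator factor (r - 7/9)^2: pole of order 2 at 7/9, modulus 7/9.
The radius of convergence is the smallest modulus among the singular points: 7/9.
At the order-2 pole -4/5 set g(r) = (r - (-4/5))^2*f(r) = (34*r**2/3 - 7*r/8 + 1/35)/(r - 7/9)**2.
Order-2 pole: residue = g'(a); g'(-4/5) = -71580375/20043016, so the residue is -71580375/20043016.
At the order-2 pole 7/9 set g(r) = (r - (7/9))^2*f(r) = (34*r**2/3 - 7*r/8 + 1/35)/(r + 4/5)**2.
Order-2 pole: residue = g'(a); g'(7/9) = 71580375/20043016, so the residue is 71580375/20043016.
List the singular points by increasing real part (a conjugate pair: the negative imaginary part first).


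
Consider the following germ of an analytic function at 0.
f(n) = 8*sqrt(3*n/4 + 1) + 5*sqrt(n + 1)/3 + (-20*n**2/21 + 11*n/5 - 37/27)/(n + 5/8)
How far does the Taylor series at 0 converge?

The radius of convergence is 5/8.

Denominator factor (n + 5/8): pole of order 1 at -5/8, modulus 5/8.
Branch term (5/3)*sqrt(1 - n/(-1)): its argument vanishes at n = -1, a square-root branch point, modulus 1.
Branch term (8)*sqrt(1 - n/(-4/3)): its argument vanishes at n = -4/3, a square-root branch point, modulus 4/3.
The radius of convergence is the smallest modulus among the singular points: 5/8.


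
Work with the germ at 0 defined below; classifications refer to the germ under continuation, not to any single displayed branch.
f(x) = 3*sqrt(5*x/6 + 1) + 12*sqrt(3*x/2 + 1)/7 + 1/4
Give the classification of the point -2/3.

The term (12/7)*sqrt(1 - x/(-2/3)) has argument 1 - -2/3/(-2/3) = 0 at -2/3: a square-root (algebraic, two-sheeted) branch point; the remaining terms are analytic or single-valued there.

The point is an algebraic (square-root) branch point.
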